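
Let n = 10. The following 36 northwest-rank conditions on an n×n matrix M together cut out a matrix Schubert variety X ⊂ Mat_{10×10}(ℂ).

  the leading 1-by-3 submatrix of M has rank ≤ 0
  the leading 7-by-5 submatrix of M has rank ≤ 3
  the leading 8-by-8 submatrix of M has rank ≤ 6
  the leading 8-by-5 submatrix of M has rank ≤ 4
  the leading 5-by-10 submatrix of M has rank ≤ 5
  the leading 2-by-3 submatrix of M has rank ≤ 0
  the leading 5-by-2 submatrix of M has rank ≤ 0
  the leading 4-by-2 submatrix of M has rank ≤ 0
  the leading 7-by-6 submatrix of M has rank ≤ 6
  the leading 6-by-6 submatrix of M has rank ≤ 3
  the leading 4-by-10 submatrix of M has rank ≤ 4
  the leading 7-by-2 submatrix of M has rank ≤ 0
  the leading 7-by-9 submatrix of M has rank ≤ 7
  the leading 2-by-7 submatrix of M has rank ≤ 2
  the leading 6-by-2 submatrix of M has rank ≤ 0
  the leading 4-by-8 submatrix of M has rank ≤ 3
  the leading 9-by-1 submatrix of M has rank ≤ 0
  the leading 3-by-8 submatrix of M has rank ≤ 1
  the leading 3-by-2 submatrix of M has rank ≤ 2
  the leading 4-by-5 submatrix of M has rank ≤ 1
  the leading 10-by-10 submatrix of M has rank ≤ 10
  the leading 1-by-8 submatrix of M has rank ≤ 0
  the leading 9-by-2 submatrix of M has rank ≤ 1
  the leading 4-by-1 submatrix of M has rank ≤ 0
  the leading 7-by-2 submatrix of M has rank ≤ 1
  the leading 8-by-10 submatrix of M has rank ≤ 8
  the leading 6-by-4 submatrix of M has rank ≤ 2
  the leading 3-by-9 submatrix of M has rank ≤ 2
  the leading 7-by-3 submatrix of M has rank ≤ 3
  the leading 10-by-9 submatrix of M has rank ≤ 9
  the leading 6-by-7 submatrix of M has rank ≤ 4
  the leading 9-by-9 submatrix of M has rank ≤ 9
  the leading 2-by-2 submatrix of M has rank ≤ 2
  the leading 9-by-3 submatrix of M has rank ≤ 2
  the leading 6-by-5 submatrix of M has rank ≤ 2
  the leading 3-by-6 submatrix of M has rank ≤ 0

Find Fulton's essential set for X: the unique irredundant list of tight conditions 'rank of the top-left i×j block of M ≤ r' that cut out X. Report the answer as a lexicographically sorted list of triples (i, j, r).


The tightest implied rank at each (i,j), from the 36 conditions:

  0, 0, 0, 0, 0, 0, 0, 0, 1, 1
  0, 0, 0, 0, 0, 0, 1, 1, 2, 2
  0, 0, 0, 0, 0, 0, 1, 1, 2, 3
  0, 0, 1, 1, 1, 1, 2, 2, 3, 4
  0, 0, 1, 2, 2, 2, 3, 3, 4, 5
  0, 0, 1, 2, 2, 3, 4, 4, 5, 6
  0, 0, 1, 2, 3, 4, 5, 5, 6, 7
  0, 1, 2, 3, 4, 5, 6, 6, 7, 8
  0, 1, 2, 3, 4, 5, 6, 7, 8, 9
  1, 2, 3, 4, 5, 6, 7, 8, 9, 10

hence w(1..10) = (9, 7, 10, 3, 4, 6, 5, 2, 8, 1).

ℓ(w)=32; the 6 essential cells (i,j,r):

[(1, 8, 0), (3, 6, 0), (3, 8, 1), (6, 5, 2), (7, 2, 0), (9, 1, 0)]


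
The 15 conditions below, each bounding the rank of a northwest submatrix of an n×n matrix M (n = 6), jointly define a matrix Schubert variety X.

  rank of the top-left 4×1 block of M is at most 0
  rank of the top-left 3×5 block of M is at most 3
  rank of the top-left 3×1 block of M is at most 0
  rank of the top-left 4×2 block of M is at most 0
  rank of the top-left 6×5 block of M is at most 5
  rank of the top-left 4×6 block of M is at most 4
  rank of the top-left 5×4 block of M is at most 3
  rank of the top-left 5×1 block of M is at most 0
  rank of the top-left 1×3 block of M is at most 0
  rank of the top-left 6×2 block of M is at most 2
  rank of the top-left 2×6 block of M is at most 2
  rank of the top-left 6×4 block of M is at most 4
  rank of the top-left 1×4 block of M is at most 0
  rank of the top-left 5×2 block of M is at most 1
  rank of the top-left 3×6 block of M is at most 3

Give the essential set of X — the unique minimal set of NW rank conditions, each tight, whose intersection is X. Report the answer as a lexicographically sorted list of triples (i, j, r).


Computing R[i][j] = min implied NW-rank bound (n=6, 15 conditions):

  0, 0, 0, 0, 1, 1
  0, 0, 1, 1, 2, 2
  0, 0, 1, 2, 3, 3
  0, 0, 1, 2, 3, 4
  0, 1, 2, 3, 4, 5
  1, 2, 3, 4, 5, 6

second differences of R give the permutation w = (5, 3, 4, 6, 2, 1).

Rothe diagram D(w) (11 cells), 3 SE-corners (essential conditions):

[(1, 4, 0), (4, 2, 0), (5, 1, 0)]


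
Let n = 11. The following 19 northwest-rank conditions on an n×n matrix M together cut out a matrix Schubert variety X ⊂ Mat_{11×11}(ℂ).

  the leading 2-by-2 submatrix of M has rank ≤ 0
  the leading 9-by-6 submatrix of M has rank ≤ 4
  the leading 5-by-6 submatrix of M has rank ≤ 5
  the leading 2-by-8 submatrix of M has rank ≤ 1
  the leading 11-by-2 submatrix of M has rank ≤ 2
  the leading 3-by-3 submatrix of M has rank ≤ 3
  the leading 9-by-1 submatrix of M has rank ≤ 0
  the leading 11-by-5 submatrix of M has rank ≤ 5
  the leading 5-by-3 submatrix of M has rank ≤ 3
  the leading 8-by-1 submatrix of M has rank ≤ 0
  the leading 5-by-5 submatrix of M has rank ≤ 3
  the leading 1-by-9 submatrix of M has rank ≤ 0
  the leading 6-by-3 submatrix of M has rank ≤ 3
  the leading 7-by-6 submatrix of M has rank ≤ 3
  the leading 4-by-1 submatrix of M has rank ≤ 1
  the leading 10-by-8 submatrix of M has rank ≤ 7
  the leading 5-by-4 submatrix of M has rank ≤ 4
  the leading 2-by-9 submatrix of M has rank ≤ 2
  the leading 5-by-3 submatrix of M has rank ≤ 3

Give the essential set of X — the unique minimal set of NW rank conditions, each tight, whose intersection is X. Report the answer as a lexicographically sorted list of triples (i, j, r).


The tightest implied rank at each (i,j), from the 19 conditions:

  row 1: 0  0  0  0  0  0  0  0  0  1  1
  row 2: 0  0  1  1  1  1  1  1  1  2  2
  row 3: 0  1  2  2  2  2  2  2  2  3  3
  row 4: 0  1  2  3  3  3  3  3  3  4  4
  row 5: 0  1  2  3  3  3  4  4  4  5  5
  row 6: 0  1  2  3  3  3  4  5  5  6  6
  row 7: 0  1  2  3  3  3  4  5  6  7  7
  row 8: 0  1  2  3  4  4  5  6  7  8  8
  row 9: 0  1  2  3  4  4  5  6  7  8  9
  row 10: 1  2  3  4  5  5  6  7  8  9  10
  row 11: 1  2  3  4  5  6  7  8  9  10  11

hence w(1..11) = (10, 3, 2, 4, 7, 8, 9, 5, 11, 1, 6).

Rothe diagram D(w) (25 cells), 5 SE-corners (essential conditions):

[(1, 9, 0), (2, 2, 0), (7, 6, 3), (9, 1, 0), (9, 6, 4)]


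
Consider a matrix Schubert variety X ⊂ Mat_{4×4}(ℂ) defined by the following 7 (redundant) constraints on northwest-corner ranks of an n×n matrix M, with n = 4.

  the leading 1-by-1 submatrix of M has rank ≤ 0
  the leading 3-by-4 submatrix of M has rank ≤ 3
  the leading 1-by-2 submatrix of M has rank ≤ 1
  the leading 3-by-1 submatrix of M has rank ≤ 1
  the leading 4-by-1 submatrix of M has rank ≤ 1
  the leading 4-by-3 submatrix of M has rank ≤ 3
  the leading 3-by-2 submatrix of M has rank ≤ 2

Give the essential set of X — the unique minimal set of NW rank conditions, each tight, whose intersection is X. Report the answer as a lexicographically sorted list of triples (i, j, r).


Recovering R(i,j) via the rank-extension bound from the 7 conditions:

  row 1: 0 1 1 1
  row 2: 1 2 2 2
  row 3: 1 2 3 3
  row 4: 1 2 3 4

hence w(1..4) = (2, 1, 3, 4).

Fulton essential set (the sole Rothe cell):

[(1, 1, 0)]


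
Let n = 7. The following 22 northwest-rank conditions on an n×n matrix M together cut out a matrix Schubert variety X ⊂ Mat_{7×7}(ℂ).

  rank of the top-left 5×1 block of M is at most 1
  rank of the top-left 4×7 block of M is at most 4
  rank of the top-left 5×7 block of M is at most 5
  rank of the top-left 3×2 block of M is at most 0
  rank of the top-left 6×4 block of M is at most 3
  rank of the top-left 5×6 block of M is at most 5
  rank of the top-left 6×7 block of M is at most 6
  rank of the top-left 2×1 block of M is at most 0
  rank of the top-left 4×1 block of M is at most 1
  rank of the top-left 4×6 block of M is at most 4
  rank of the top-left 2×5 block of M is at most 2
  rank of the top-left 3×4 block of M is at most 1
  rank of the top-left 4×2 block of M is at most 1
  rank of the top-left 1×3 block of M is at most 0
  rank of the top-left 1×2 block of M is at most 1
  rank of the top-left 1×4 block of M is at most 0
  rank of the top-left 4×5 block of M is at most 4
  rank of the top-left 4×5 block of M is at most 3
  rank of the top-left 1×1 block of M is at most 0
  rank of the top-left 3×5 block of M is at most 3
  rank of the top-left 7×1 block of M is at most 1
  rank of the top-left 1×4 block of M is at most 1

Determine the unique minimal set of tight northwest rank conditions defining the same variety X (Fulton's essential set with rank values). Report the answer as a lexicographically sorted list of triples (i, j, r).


Computing R[i][j] = min implied NW-rank bound (n=7, 22 conditions):

  0  0  0  0  1  1  1
  0  0  1  1  2  2  2
  0  0  1  1  2  3  3
  1  1  2  2  3  4  4
  1  2  3  3  4  5  5
  1  2  3  3  4  5  6
  1  2  3  4  5  6  7

second differences of R give the permutation w = (5, 3, 6, 1, 2, 7, 4).

Fulton essential set (4 of the 10 Rothe cells):

[(1, 4, 0), (3, 2, 0), (3, 4, 1), (6, 4, 3)]


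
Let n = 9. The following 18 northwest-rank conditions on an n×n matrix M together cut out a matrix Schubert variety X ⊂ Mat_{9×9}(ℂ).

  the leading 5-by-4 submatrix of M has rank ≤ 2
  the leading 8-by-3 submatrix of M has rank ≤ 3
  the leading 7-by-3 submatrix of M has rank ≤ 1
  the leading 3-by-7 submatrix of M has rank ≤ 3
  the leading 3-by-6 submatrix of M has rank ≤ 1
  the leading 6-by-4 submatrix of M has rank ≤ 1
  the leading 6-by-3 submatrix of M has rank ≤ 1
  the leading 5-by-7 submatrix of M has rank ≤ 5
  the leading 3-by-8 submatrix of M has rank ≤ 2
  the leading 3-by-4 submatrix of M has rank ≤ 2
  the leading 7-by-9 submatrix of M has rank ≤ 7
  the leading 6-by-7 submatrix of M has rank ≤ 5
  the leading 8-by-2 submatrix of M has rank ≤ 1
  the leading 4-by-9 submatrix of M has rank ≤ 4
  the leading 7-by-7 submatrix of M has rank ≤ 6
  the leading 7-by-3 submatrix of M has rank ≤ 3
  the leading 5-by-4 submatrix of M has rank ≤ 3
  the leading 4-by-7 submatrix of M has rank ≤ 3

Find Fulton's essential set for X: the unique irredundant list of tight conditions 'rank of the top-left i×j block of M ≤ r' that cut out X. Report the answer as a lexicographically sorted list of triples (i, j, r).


Rank table r_w(9×9) implied by the 18 constraints:

  i=1: 1 1 1 1 1 1 1 1 1
  i=2: 1 1 1 1 1 1 2 2 2
  i=3: 1 1 1 1 1 1 2 2 3
  i=4: 1 1 1 1 2 2 3 3 4
  i=5: 1 1 1 1 2 3 4 4 5
  i=6: 1 1 1 1 2 3 4 5 6
  i=7: 1 1 1 2 3 4 5 6 7
  i=8: 1 1 2 3 4 5 6 7 8
  i=9: 1 2 3 4 5 6 7 8 9

the unique w with this rank table is (1, 7, 9, 5, 6, 8, 4, 3, 2).

5 SE-corners of the 23-cell Rothe diagram give Ess(w):

[(3, 6, 1), (3, 8, 2), (6, 4, 1), (7, 3, 1), (8, 2, 1)]


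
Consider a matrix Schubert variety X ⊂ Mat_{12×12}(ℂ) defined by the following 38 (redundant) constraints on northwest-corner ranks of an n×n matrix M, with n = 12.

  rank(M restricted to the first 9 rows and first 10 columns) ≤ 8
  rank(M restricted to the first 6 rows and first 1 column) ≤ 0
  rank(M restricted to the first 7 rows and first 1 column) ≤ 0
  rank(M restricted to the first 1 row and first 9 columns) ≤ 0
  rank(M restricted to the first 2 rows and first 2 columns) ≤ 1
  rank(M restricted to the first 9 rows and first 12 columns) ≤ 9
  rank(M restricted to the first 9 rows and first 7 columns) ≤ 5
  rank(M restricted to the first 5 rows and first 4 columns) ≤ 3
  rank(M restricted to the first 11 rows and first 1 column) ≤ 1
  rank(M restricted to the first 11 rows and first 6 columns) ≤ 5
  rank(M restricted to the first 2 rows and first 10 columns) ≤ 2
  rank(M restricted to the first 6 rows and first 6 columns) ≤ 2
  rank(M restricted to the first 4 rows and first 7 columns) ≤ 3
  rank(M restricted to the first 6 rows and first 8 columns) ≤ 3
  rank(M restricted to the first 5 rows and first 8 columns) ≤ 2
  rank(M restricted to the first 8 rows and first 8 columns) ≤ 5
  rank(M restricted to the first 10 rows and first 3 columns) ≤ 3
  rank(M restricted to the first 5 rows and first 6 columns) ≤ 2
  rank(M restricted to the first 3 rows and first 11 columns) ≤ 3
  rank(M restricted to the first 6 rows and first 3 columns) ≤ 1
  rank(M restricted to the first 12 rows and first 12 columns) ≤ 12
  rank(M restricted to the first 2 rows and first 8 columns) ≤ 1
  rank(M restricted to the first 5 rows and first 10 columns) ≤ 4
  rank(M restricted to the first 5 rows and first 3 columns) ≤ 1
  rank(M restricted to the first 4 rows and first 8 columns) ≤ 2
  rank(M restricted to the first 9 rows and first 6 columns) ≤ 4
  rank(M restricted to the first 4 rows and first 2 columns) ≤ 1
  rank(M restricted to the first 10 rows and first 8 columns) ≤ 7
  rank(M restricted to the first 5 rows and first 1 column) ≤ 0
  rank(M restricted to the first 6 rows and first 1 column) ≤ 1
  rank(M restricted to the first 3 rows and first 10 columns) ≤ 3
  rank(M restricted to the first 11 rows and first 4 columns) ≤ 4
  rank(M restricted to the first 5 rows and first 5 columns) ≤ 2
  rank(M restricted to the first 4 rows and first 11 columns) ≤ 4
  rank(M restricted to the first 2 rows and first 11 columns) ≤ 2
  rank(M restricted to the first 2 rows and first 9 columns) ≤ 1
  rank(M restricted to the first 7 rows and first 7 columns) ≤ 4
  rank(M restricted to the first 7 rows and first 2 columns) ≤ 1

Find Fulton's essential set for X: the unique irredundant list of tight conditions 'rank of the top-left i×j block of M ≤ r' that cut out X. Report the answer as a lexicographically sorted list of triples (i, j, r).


The tightest implied rank at each (i,j), from the 38 conditions:

  R[1]: 0  0  0  0  0  0  0  0  0  1  1  1
  R[2]: 0  1  1  1  1  1  1  1  1  2  2  2
  R[3]: 0  1  1  2  2  2  2  2  2  3  3  3
  R[4]: 0  1  1  2  2  2  2  2  3  4  4  4
  R[5]: 0  1  1  2  2  2  2  2  3  4  5  5
  R[6]: 0  1  1  2  2  2  3  3  4  5  6  6
  R[7]: 0  1  2  3  3  3  4  4  5  6  7  7
  R[8]: 1  2  3  4  4  4  5  5  6  7  8  8
  R[9]: 1  2  3  4  4  4  5  6  7  8  9  9
  R[10]: 1  2  3  4  5  5  6  7  8  9  10  10
  R[11]: 1  2  3  4  5  5  6  7  8  9  10  11
  R[12]: 1  2  3  4  5  6  7  8  9  10  11  12

the unique w with this rank table is (10, 2, 4, 9, 11, 7, 3, 1, 8, 5, 12, 6).

|D(w)|=32, |Ess(w)|=7:

[(1, 9, 0), (5, 8, 2), (6, 3, 1), (6, 6, 2), (7, 1, 0), (9, 6, 4), (11, 6, 5)]


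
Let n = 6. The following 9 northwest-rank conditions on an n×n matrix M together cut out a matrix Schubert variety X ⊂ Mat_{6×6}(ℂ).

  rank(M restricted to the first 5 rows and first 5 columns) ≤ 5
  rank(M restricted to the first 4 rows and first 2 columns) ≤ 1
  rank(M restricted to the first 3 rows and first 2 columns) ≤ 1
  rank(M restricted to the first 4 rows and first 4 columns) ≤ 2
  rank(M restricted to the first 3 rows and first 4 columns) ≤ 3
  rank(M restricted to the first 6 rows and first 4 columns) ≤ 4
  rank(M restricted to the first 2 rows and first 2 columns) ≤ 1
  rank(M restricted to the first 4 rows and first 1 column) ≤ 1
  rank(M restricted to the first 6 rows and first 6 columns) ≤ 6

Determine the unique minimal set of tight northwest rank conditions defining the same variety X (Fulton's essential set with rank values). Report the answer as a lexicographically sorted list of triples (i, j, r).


Computing R[i][j] = min implied NW-rank bound (n=6, 9 conditions):

  R[1]: 1 | 1 | 1 | 1 | 1 | 1
  R[2]: 1 | 1 | 2 | 2 | 2 | 2
  R[3]: 1 | 1 | 2 | 2 | 3 | 3
  R[4]: 1 | 1 | 2 | 2 | 3 | 4
  R[5]: 1 | 2 | 3 | 3 | 4 | 5
  R[6]: 1 | 2 | 3 | 4 | 5 | 6

second differences of R give the permutation w = (1, 3, 5, 6, 2, 4).

Fulton essential set (2 of the 5 Rothe cells):

[(4, 2, 1), (4, 4, 2)]


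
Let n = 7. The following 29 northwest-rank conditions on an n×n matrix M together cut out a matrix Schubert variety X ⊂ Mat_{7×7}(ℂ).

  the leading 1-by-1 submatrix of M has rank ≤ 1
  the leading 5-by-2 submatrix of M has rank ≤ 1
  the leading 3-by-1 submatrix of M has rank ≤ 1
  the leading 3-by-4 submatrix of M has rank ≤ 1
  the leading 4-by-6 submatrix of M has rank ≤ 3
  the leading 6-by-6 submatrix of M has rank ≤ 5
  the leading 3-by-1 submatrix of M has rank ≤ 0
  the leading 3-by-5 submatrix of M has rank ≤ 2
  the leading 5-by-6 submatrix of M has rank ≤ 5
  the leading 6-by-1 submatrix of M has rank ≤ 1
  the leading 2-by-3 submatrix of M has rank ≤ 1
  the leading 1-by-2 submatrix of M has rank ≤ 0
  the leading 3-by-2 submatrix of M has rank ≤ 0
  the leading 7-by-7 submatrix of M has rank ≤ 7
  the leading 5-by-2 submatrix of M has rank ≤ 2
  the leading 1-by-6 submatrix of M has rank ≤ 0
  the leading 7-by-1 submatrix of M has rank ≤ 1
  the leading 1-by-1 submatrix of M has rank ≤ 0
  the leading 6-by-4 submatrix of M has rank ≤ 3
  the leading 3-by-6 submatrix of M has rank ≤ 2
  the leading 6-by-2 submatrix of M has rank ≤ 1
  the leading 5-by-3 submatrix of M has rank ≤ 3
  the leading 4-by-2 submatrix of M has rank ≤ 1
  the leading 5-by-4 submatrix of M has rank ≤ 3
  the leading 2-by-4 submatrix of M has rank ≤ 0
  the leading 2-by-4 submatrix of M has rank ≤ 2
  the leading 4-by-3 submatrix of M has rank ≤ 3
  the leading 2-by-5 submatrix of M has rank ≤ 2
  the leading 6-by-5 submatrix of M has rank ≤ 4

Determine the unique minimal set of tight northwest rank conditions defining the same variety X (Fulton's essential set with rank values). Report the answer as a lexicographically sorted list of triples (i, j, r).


Propagating the 29 rank bounds to every northwest block:

  R[1]: 0 0 0 0 0 0 1
  R[2]: 0 0 0 0 1 1 2
  R[3]: 0 0 1 1 2 2 3
  R[4]: 1 1 2 2 3 3 4
  R[5]: 1 1 2 3 4 4 5
  R[6]: 1 1 2 3 4 5 6
  R[7]: 1 2 3 4 5 6 7

the unique w with this rank table is (7, 5, 3, 1, 4, 6, 2).

|D(w)|=14, |Ess(w)|=4:

[(1, 6, 0), (2, 4, 0), (3, 2, 0), (6, 2, 1)]


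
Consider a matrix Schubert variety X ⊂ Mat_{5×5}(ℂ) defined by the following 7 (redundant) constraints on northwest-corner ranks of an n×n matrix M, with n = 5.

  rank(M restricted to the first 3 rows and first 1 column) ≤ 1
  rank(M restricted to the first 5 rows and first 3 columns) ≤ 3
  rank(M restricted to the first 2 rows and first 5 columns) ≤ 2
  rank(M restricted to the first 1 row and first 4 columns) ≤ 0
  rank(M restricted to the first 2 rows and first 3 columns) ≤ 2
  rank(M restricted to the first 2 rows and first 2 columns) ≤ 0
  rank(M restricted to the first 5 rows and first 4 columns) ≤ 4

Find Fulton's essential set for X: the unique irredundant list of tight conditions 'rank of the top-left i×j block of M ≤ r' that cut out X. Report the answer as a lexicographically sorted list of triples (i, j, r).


Recovering R(i,j) via the rank-extension bound from the 7 conditions:

  R[1]: 0 0 0 0 1
  R[2]: 0 0 1 1 2
  R[3]: 1 1 2 2 3
  R[4]: 1 2 3 3 4
  R[5]: 1 2 3 4 5

hence w(1..5) = (5, 3, 1, 2, 4).

Rothe diagram D(w) (6 cells), 2 SE-corners (essential conditions):

[(1, 4, 0), (2, 2, 0)]


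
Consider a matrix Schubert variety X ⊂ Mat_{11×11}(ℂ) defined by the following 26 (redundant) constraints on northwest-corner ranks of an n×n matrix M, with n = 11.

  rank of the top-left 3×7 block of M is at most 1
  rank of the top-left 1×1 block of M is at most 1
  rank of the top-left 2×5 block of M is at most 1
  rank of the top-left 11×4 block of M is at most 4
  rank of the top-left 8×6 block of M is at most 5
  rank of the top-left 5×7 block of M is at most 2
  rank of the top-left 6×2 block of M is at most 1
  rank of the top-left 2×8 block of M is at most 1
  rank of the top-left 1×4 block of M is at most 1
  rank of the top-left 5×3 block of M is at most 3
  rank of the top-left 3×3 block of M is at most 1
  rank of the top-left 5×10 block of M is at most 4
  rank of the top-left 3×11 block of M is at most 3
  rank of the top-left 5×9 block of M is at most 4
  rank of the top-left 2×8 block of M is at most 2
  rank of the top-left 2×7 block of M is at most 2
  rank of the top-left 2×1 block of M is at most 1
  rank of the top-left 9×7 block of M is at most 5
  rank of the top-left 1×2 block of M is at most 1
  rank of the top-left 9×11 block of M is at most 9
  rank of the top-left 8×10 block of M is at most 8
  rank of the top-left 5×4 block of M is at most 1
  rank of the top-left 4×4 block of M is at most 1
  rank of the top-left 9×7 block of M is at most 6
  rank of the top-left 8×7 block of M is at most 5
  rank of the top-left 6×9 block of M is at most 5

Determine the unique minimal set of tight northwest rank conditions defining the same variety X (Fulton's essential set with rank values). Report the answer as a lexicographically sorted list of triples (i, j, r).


Recovering R(i,j) via the rank-extension bound from the 26 conditions:

  1 1 1 1 1 1 1 1 1 1 1
  1 1 1 1 1 1 1 1 2 2 2
  1 1 1 1 1 1 1 2 3 3 3
  1 1 1 1 2 2 2 3 4 4 4
  1 1 1 1 2 2 2 3 4 4 5
  1 1 2 2 3 3 3 4 5 5 6
  1 2 3 3 4 4 4 5 6 6 7
  1 2 3 4 5 5 5 6 7 7 8
  1 2 3 4 5 5 5 6 7 8 9
  1 2 3 4 5 6 6 7 8 9 10
  1 2 3 4 5 6 7 8 9 10 11

second differences of R give the permutation w = (1, 9, 8, 5, 11, 3, 2, 4, 10, 6, 7).

Rothe diagram D(w) (25 cells), 7 SE-corners (essential conditions):

[(2, 8, 1), (3, 7, 1), (5, 4, 1), (5, 7, 2), (5, 10, 4), (6, 2, 1), (9, 7, 5)]


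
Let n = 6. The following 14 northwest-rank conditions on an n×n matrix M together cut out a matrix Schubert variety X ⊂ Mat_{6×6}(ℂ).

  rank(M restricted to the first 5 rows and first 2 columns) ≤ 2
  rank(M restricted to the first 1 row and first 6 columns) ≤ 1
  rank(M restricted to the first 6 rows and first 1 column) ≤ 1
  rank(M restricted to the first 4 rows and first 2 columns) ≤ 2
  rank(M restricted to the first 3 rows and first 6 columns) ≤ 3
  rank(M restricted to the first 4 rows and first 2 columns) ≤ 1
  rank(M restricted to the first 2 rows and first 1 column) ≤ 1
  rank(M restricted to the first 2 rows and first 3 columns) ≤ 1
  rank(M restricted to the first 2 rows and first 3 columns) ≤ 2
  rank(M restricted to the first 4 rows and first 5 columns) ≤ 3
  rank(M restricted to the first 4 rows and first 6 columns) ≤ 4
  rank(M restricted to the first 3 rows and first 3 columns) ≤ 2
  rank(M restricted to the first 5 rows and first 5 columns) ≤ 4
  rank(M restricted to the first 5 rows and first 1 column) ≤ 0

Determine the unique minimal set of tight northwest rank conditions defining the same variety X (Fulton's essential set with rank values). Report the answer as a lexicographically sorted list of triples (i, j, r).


Recovering R(i,j) via the rank-extension bound from the 14 conditions:

  R[1]: 0  1  1  1  1  1
  R[2]: 0  1  1  2  2  2
  R[3]: 0  1  2  3  3  3
  R[4]: 0  1  2  3  3  4
  R[5]: 0  1  2  3  4  5
  R[6]: 1  2  3  4  5  6

the unique w with this rank table is (2, 4, 3, 6, 5, 1).

ℓ(w)=7; the 3 essential cells (i,j,r):

[(2, 3, 1), (4, 5, 3), (5, 1, 0)]


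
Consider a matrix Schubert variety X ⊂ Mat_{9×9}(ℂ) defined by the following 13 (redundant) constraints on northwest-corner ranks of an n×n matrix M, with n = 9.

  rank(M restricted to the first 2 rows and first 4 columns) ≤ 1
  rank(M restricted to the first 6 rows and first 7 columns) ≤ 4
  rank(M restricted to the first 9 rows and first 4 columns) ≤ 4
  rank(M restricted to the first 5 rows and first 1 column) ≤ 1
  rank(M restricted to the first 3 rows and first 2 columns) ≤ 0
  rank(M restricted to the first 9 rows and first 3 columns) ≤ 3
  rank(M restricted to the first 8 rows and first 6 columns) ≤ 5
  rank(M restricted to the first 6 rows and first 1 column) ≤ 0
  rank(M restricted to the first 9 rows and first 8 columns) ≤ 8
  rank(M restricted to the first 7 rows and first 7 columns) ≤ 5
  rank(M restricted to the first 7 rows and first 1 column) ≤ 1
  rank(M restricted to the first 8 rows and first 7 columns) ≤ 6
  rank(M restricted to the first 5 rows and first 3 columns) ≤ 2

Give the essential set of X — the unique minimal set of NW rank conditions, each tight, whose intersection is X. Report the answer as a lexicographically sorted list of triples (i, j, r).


Reconstructing r_w from the 13 given conditions:

  R[1]: 0 | 0 | 1 | 1 | 1 | 1 | 1 | 1 | 1
  R[2]: 0 | 0 | 1 | 1 | 2 | 2 | 2 | 2 | 2
  R[3]: 0 | 0 | 1 | 2 | 3 | 3 | 3 | 3 | 3
  R[4]: 0 | 1 | 2 | 3 | 4 | 4 | 4 | 4 | 4
  R[5]: 0 | 1 | 2 | 3 | 4 | 4 | 4 | 5 | 5
  R[6]: 0 | 1 | 2 | 3 | 4 | 4 | 4 | 5 | 6
  R[7]: 1 | 2 | 3 | 4 | 5 | 5 | 5 | 6 | 7
  R[8]: 1 | 2 | 3 | 4 | 5 | 5 | 6 | 7 | 8
  R[9]: 1 | 2 | 3 | 4 | 5 | 6 | 7 | 8 | 9

so w = (3, 5, 4, 2, 8, 9, 1, 7, 6).

Rothe diagram D(w) (15 cells), 5 SE-corners (essential conditions):

[(2, 4, 1), (3, 2, 0), (6, 1, 0), (6, 7, 4), (8, 6, 5)]


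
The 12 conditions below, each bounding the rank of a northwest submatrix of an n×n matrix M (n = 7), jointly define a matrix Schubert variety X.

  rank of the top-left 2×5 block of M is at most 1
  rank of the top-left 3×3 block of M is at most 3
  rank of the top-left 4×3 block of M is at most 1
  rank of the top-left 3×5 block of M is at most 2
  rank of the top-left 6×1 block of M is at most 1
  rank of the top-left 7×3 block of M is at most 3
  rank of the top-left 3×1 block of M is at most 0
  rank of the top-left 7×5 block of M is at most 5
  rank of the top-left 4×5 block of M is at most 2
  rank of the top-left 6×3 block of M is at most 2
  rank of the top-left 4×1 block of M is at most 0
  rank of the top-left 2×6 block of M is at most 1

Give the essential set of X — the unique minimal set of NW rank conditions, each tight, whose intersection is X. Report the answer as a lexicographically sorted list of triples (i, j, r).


Computing R[i][j] = min implied NW-rank bound (n=7, 12 conditions):

  row 1: 0  1  1  1  1  1  1
  row 2: 0  1  1  1  1  1  2
  row 3: 0  1  1  2  2  2  3
  row 4: 0  1  1  2  2  3  4
  row 5: 1  2  2  3  3  4  5
  row 6: 1  2  2  3  4  5  6
  row 7: 1  2  3  4  5  6  7

so w = (2, 7, 4, 6, 1, 5, 3).

Fulton essential set (5 of the 12 Rothe cells):

[(2, 6, 1), (4, 1, 0), (4, 3, 1), (4, 5, 2), (6, 3, 2)]


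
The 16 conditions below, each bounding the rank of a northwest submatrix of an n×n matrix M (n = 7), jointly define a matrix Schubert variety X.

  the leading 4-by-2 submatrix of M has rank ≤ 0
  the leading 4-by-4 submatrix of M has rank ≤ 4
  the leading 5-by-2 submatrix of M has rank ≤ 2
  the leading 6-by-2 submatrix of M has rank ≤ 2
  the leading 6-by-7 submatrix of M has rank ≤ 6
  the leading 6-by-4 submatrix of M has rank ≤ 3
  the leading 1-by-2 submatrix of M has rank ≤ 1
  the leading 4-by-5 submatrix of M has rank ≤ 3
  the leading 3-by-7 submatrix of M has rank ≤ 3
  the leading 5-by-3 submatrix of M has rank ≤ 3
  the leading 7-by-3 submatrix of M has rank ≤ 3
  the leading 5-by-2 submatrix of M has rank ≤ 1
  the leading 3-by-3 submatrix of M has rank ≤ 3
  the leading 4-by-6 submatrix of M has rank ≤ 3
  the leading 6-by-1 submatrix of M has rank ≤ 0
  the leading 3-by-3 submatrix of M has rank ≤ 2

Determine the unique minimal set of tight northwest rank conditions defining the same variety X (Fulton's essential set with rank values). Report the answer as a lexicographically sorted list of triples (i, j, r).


Recovering R(i,j) via the rank-extension bound from the 16 conditions:

  R[1]: 0, 0, 1, 1, 1, 1, 1
  R[2]: 0, 0, 1, 2, 2, 2, 2
  R[3]: 0, 0, 1, 2, 3, 3, 3
  R[4]: 0, 0, 1, 2, 3, 3, 4
  R[5]: 0, 1, 2, 3, 4, 4, 5
  R[6]: 0, 1, 2, 3, 4, 5, 6
  R[7]: 1, 2, 3, 4, 5, 6, 7

hence w(1..7) = (3, 4, 5, 7, 2, 6, 1).

D(w) has 11 cells with 3 SE-corners; essential set:

[(4, 2, 0), (4, 6, 3), (6, 1, 0)]


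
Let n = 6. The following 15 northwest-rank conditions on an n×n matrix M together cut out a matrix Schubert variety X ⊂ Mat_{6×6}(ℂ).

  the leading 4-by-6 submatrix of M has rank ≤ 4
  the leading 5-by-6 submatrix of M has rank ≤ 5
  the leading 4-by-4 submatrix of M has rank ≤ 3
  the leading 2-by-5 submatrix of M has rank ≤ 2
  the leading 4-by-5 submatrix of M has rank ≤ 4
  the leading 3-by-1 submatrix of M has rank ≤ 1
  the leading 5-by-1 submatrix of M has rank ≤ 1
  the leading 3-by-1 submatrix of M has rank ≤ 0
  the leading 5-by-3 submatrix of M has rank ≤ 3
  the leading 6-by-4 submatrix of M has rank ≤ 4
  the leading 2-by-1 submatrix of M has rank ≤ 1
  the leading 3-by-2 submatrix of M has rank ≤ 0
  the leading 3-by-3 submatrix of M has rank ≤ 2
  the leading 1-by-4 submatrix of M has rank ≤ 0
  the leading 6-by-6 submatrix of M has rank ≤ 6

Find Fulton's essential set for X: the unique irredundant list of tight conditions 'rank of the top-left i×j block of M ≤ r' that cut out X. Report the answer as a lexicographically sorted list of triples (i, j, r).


Reconstructing r_w from the 15 given conditions:

  R[1]: 0 | 0 | 0 | 0 | 1 | 1
  R[2]: 0 | 0 | 1 | 1 | 2 | 2
  R[3]: 0 | 0 | 1 | 2 | 3 | 3
  R[4]: 1 | 1 | 2 | 3 | 4 | 4
  R[5]: 1 | 2 | 3 | 4 | 5 | 5
  R[6]: 1 | 2 | 3 | 4 | 5 | 6

so w = (5, 3, 4, 1, 2, 6).

Fulton essential set (2 of the 8 Rothe cells):

[(1, 4, 0), (3, 2, 0)]


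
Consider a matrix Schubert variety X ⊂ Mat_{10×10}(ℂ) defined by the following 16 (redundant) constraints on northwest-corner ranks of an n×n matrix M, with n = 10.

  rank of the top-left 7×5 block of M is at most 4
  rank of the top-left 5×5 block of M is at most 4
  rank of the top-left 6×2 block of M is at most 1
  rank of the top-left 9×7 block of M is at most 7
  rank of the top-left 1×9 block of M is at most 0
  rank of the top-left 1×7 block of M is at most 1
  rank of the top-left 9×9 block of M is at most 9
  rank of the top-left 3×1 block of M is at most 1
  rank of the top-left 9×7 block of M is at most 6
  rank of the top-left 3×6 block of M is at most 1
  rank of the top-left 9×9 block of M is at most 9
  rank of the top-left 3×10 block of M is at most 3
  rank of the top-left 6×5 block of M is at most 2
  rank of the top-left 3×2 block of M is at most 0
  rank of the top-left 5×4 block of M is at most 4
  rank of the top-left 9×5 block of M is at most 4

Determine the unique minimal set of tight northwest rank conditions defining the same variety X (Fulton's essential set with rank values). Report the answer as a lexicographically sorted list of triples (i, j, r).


Propagating the 16 rank bounds to every northwest block:

  R[1]: 0  0  0  0  0  0  0  0  0  1
  R[2]: 0  0  1  1  1  1  1  1  1  2
  R[3]: 0  0  1  1  1  1  2  2  2  3
  R[4]: 1  1  2  2  2  2  3  3  3  4
  R[5]: 1  1  2  2  2  3  4  4  4  5
  R[6]: 1  1  2  2  2  3  4  5  5  6
  R[7]: 1  2  3  3  3  4  5  6  6  7
  R[8]: 1  2  3  4  4  5  6  7  7  8
  R[9]: 1  2  3  4  4  5  6  7  8  9
  R[10]: 1  2  3  4  5  6  7  8  9  10

giving w = (10, 3, 7, 1, 6, 8, 2, 4, 9, 5) via Δ²R.

Rothe diagram D(w) (23 cells), 6 SE-corners (essential conditions):

[(1, 9, 0), (3, 2, 0), (3, 6, 1), (6, 2, 1), (6, 5, 2), (9, 5, 4)]


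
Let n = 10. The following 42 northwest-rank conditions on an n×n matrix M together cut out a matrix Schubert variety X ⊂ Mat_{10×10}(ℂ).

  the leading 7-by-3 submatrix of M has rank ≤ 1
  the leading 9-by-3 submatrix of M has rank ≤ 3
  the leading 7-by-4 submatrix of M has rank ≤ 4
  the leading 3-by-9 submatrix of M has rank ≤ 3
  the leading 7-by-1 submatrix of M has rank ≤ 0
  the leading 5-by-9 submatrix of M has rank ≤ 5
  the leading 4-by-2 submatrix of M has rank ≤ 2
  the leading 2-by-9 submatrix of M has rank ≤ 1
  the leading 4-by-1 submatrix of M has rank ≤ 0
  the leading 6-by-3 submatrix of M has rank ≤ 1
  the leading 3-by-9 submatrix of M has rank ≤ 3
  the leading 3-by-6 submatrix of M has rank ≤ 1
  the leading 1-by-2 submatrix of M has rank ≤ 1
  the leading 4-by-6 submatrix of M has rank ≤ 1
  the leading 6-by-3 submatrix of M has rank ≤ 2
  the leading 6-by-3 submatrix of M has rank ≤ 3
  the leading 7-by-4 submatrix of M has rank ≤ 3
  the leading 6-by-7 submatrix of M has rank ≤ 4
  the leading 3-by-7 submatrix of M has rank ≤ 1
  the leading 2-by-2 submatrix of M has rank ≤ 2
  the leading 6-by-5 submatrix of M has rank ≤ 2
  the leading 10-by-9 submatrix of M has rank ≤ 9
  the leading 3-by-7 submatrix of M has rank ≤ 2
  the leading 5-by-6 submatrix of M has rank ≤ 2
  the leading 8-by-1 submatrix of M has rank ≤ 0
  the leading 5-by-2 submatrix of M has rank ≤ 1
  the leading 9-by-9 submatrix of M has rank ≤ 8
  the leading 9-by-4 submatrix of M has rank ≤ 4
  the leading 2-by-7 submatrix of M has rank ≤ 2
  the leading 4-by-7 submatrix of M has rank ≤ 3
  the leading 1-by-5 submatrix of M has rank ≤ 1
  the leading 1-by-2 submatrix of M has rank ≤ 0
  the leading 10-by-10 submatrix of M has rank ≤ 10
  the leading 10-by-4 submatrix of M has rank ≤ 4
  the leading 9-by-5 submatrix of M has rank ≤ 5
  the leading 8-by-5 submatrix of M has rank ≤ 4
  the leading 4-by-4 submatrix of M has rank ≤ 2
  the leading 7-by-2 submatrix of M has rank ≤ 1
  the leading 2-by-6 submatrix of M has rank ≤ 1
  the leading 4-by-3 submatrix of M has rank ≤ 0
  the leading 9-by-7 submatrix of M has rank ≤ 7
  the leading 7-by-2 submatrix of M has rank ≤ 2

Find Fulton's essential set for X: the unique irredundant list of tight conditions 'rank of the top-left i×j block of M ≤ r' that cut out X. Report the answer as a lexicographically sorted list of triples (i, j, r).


The tightest implied rank at each (i,j), from the 42 conditions:

  i=1: 0 0 0 1 1 1 1 1 1 1
  i=2: 0 0 0 1 1 1 1 1 1 2
  i=3: 0 0 0 1 1 1 1 2 2 3
  i=4: 0 0 0 1 1 1 2 3 3 4
  i=5: 0 1 1 2 2 2 3 4 4 5
  i=6: 0 1 1 2 2 3 4 5 5 6
  i=7: 0 1 1 2 3 4 5 6 6 7
  i=8: 0 1 2 3 4 5 6 7 7 8
  i=9: 1 2 3 4 5 6 7 8 8 9
  i=10: 1 2 3 4 5 6 7 8 9 10

giving w = (4, 10, 8, 7, 2, 6, 5, 3, 1, 9) via Δ²R.

D(w) has 29 cells with 7 SE-corners; essential set:

[(2, 9, 1), (3, 7, 1), (4, 3, 0), (4, 6, 1), (6, 5, 2), (7, 3, 1), (8, 1, 0)]


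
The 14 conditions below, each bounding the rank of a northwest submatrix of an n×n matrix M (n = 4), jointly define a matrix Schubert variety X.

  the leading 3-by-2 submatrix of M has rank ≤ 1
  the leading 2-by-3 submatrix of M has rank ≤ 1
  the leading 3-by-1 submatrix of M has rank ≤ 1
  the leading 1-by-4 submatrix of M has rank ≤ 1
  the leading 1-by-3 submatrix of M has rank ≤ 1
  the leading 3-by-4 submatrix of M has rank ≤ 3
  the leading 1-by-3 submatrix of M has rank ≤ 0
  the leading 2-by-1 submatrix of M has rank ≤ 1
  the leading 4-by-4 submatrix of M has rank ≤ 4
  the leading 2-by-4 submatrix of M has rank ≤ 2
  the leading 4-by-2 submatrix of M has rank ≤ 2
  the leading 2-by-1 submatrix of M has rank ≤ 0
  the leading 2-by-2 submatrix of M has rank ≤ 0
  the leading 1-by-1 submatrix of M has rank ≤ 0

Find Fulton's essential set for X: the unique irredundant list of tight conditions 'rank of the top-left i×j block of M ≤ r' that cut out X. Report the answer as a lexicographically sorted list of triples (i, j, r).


Reconstructing r_w from the 14 given conditions:

  R[1]: 0  0  0  1
  R[2]: 0  0  1  2
  R[3]: 1  1  2  3
  R[4]: 1  2  3  4

so w = (4, 3, 1, 2).

D(w) has 5 cells with 2 SE-corners; essential set:

[(1, 3, 0), (2, 2, 0)]


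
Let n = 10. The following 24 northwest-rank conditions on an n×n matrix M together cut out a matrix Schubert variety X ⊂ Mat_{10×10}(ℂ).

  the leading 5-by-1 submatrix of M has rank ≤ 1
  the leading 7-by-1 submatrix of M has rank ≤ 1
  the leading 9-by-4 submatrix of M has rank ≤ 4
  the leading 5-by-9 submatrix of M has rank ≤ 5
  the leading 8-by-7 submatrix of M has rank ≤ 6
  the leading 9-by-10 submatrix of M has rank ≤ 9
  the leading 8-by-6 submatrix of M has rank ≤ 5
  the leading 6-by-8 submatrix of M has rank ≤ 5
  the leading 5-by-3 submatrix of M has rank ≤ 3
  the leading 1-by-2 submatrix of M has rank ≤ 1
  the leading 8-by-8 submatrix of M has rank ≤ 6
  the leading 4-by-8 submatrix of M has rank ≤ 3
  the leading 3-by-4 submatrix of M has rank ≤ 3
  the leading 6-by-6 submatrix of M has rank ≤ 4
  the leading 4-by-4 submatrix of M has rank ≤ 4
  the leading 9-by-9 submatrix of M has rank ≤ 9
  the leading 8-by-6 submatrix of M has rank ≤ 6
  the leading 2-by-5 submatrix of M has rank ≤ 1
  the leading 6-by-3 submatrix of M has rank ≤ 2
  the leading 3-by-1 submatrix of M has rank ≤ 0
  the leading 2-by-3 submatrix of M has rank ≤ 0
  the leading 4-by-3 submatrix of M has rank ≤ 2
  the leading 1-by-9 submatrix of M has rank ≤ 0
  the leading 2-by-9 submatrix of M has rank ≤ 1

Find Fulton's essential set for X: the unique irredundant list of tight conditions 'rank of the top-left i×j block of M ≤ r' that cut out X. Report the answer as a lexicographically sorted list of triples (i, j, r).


The tightest implied rank at each (i,j), from the 24 conditions:

  row 1: 0 0 0 0 0 0 0 0 0 1
  row 2: 0 0 0 1 1 1 1 1 1 2
  row 3: 0 1 1 2 2 2 2 2 2 3
  row 4: 1 2 2 3 3 3 3 3 3 4
  row 5: 1 2 2 3 4 4 4 4 4 5
  row 6: 1 2 2 3 4 4 5 5 5 6
  row 7: 1 2 3 4 5 5 6 6 6 7
  row 8: 1 2 3 4 5 5 6 6 7 8
  row 9: 1 2 3 4 5 6 7 7 8 9
  row 10: 1 2 3 4 5 6 7 8 9 10

second differences of R give the permutation w = (10, 4, 2, 1, 5, 7, 3, 9, 6, 8).

D(w) has 18 cells with 7 SE-corners; essential set:

[(1, 9, 0), (2, 3, 0), (3, 1, 0), (6, 3, 2), (6, 6, 4), (8, 6, 5), (8, 8, 6)]


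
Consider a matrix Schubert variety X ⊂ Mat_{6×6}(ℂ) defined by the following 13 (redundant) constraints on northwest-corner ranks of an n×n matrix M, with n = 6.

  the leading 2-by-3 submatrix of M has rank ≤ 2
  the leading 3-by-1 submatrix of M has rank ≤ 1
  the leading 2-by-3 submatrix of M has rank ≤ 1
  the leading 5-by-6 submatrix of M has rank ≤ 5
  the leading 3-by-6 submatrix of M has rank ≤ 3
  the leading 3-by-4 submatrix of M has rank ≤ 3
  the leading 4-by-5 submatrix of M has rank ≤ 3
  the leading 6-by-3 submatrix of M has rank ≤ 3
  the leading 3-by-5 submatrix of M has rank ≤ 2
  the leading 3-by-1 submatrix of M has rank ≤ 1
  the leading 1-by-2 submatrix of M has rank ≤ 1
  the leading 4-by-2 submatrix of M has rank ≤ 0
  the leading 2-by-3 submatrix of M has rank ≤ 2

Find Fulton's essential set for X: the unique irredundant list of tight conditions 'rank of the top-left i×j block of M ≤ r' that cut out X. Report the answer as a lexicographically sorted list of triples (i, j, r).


Computing R[i][j] = min implied NW-rank bound (n=6, 13 conditions):

  row 1: 0 | 0 | 1 | 1 | 1 | 1
  row 2: 0 | 0 | 1 | 2 | 2 | 2
  row 3: 0 | 0 | 1 | 2 | 2 | 3
  row 4: 0 | 0 | 1 | 2 | 3 | 4
  row 5: 1 | 1 | 2 | 3 | 4 | 5
  row 6: 1 | 2 | 3 | 4 | 5 | 6

second differences of R give the permutation w = (3, 4, 6, 5, 1, 2).

ℓ(w)=9; the 2 essential cells (i,j,r):

[(3, 5, 2), (4, 2, 0)]


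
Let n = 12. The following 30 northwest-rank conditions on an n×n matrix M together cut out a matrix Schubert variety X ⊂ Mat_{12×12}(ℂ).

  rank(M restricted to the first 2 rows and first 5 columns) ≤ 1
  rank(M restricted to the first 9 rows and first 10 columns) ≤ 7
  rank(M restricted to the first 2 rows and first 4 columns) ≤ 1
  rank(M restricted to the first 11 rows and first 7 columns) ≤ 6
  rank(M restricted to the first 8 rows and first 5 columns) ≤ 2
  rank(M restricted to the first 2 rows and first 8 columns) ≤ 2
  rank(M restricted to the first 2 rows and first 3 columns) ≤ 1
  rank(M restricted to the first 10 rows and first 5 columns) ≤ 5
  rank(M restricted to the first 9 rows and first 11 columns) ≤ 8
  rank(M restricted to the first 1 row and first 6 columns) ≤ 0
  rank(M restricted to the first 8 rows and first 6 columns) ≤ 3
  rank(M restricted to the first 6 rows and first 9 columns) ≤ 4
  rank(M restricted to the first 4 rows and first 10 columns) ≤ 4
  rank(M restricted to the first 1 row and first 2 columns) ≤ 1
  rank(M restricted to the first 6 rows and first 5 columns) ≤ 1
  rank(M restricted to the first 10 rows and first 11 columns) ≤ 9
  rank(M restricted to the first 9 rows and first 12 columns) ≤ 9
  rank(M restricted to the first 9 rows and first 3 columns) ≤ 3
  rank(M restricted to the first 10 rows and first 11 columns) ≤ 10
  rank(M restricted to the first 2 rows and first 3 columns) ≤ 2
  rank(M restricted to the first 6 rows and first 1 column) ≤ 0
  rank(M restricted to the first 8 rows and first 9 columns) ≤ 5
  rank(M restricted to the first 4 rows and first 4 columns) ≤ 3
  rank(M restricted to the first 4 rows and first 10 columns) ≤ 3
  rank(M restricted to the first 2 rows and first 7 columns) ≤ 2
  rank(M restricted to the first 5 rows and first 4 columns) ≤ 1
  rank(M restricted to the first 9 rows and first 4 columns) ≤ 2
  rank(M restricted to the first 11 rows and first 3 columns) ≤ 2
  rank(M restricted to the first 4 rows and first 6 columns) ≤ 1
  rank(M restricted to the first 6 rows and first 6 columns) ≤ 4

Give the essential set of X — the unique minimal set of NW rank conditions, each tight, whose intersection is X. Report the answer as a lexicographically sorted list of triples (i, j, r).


Reconstructing r_w from the 30 given conditions:

  row 1: 0  0  0  0  0  0  1  1  1  1  1  1
  row 2: 0  1  1  1  1  1  2  2  2  2  2  2
  row 3: 0  1  1  1  1  1  2  3  3  3  3  3
  row 4: 0  1  1  1  1  1  2  3  3  3  4  4
  row 5: 0  1  1  1  1  2  3  4  4  4  5  5
  row 6: 0  1  1  1  1  2  3  4  4  5  6  6
  row 7: 1  2  2  2  2  3  4  5  5  6  7  7
  row 8: 1  2  2  2  2  3  4  5  5  6  7  8
  row 9: 1  2  2  2  3  4  5  6  6  7  8  9
  row 10: 1  2  2  3  4  5  6  7  7  8  9  10
  row 11: 1  2  2  3  4  5  6  7  8  9  10  11
  row 12: 1  2  3  4  5  6  7  8  9  10  11  12

giving w = (7, 2, 8, 11, 6, 10, 1, 12, 5, 4, 9, 3) via Δ²R.

|D(w)|=36, |Ess(w)|=10:

[(1, 6, 0), (4, 6, 1), (4, 10, 3), (6, 1, 0), (6, 5, 1), (6, 9, 4), (8, 5, 2), (8, 9, 5), (9, 4, 2), (11, 3, 2)]
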